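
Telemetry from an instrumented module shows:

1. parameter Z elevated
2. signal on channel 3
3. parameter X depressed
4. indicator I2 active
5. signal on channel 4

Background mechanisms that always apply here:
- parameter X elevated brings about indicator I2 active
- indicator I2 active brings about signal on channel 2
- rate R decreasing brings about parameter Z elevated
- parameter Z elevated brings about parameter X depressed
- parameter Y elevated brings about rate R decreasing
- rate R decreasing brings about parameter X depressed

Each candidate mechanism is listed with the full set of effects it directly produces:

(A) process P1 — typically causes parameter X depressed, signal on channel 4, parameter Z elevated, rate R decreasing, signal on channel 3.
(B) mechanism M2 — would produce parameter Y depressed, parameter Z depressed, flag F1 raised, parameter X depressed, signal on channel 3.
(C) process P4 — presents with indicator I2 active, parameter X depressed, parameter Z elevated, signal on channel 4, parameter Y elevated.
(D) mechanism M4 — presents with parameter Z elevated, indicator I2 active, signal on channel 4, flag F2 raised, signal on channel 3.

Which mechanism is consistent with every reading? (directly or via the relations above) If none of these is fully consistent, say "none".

D

Checking each candidate against the observations:
(A) process P1 — parameter Z elevated yes; signal on channel 3 yes; parameter X depressed yes; indicator I2 active NO; signal on channel 4 yes
(B) mechanism M2 — parameter Z elevated NO; signal on channel 3 yes; parameter X depressed yes; indicator I2 active NO; signal on channel 4 NO
(C) process P4 — parameter Z elevated yes; signal on channel 3 NO; parameter X depressed yes; indicator I2 active yes; signal on channel 4 yes
(D) mechanism M4 — accounts for every observation (parameter X depressed by parameter Z elevated → parameter X depressed)
Only (D) is consistent with every observation.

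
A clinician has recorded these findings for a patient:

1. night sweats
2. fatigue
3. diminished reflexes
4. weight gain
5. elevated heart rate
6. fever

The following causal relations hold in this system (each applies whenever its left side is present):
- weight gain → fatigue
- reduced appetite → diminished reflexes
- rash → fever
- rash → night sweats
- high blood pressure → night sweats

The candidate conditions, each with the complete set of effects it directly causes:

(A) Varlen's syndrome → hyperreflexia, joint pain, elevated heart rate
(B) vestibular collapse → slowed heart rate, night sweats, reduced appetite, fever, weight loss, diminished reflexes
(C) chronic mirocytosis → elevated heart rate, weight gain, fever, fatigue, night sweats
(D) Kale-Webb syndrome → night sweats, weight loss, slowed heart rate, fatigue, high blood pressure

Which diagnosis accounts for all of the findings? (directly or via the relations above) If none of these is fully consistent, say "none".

For each candidate, compare predicted effects to what was observed:
(A) Varlen's syndrome — fails on night sweats, fatigue, diminished reflexes, weight gain, fever (predicts hyperreflexia, not diminished reflexes)
(B) vestibular collapse — night sweats match; fatigue miss; diminished reflexes match; weight gain miss; elevated heart rate miss; fever match
(C) chronic mirocytosis — night sweats match; fatigue match; diminished reflexes miss; weight gain match; elevated heart rate match; fever match
(D) Kale-Webb syndrome — fails on diminished reflexes, weight gain, elevated heart rate, fever (predicts weight loss, not weight gain; predicts slowed heart rate, not elevated heart rate)
Every candidate fails on at least one observation.

none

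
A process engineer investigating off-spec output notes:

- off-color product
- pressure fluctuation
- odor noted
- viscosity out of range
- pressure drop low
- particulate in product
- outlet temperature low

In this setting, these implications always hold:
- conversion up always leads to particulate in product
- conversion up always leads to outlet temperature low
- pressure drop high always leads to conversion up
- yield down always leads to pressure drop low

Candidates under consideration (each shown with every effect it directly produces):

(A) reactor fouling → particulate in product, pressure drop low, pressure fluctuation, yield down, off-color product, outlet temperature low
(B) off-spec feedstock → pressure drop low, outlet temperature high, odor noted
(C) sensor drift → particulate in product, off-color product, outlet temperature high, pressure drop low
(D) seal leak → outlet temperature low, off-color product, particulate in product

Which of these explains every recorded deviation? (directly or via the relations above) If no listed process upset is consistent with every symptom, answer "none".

none

Checking each candidate against the observations:
(A) reactor fouling — off-color product match; pressure fluctuation match; odor noted miss; viscosity out of range miss; pressure drop low match; particulate in product match; outlet temperature low match
(B) off-spec feedstock — off-color product miss; pressure fluctuation miss; odor noted match; viscosity out of range miss; pressure drop low match; particulate in product miss; outlet temperature low miss
(C) sensor drift — fails on pressure fluctuation, odor noted, viscosity out of range, outlet temperature low (predicts outlet temperature high, not outlet temperature low)
(D) seal leak — off-color product match; pressure fluctuation miss; odor noted miss; viscosity out of range miss; pressure drop low miss; particulate in product match; outlet temperature low match
Every candidate fails on at least one observation.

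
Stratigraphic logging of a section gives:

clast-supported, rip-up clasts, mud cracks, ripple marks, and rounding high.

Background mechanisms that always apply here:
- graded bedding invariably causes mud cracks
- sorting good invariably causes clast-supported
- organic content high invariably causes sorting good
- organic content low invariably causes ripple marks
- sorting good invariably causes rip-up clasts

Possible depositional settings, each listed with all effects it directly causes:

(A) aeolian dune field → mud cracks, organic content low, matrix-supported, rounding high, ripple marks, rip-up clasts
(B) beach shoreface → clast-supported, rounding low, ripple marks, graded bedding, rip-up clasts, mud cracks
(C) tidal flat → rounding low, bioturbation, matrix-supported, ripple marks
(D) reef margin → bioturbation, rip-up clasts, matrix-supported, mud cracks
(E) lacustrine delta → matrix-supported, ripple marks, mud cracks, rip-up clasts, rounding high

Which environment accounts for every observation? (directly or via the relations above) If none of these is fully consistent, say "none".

none

For each candidate, compare predicted effects to what was observed:
(A) aeolian dune field — clast-supported NO; rip-up clasts yes; mud cracks yes; ripple marks yes; rounding high yes
(B) beach shoreface — clast-supported yes; rip-up clasts yes; mud cracks yes; ripple marks yes; rounding high NO
(C) tidal flat — clast-supported NO; rip-up clasts NO; mud cracks NO; ripple marks yes; rounding high NO
(D) reef margin — fails on clast-supported, ripple marks, rounding high (predicts matrix-supported, not clast-supported)
(E) lacustrine delta — fails on clast-supported (predicts matrix-supported, not clast-supported)
Every candidate fails on at least one observation.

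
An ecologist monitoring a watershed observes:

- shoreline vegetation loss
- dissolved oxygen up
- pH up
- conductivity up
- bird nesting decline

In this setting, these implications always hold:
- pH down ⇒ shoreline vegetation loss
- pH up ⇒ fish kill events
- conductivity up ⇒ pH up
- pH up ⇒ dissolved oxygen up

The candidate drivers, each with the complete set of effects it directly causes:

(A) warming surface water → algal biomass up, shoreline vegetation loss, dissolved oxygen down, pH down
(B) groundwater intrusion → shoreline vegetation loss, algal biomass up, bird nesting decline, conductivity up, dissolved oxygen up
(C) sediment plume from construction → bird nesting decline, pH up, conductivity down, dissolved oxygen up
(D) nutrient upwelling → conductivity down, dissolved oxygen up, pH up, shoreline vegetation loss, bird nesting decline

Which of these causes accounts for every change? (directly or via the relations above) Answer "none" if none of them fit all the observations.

B

Checking each candidate against the observations:
(A) warming surface water — shoreline vegetation loss +; dissolved oxygen up -; pH up -; conductivity up -; bird nesting decline -
(B) groundwater intrusion — accounts for every observation (pH up by conductivity up → pH up)
(C) sediment plume from construction — shoreline vegetation loss -; dissolved oxygen up +; pH up +; conductivity up -; bird nesting decline +
(D) nutrient upwelling — shoreline vegetation loss +; dissolved oxygen up +; pH up +; conductivity up -; bird nesting decline +
(B) is the only candidate with no mismatches.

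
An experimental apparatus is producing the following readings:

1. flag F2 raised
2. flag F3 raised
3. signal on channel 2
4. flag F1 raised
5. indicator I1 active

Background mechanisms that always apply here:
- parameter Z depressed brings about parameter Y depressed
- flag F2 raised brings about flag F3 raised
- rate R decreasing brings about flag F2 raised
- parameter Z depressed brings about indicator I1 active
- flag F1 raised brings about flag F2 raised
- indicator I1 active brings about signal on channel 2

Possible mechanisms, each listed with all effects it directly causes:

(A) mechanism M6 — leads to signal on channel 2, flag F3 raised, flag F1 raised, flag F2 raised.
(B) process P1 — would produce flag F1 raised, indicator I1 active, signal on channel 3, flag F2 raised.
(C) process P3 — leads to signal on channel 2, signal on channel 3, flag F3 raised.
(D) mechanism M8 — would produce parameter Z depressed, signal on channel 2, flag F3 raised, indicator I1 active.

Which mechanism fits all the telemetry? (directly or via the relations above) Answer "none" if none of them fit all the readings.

Testing each hypothesis:
(A) mechanism M6 — does not account for indicator I1 active
(B) process P1 — flag F2 raised yes; flag F3 raised yes (via flag F2 raised → flag F3 raised); signal on channel 2 yes (via indicator I1 active → signal on channel 2); flag F1 raised yes; indicator I1 active yes
(C) process P3 — flag F2 raised NO; flag F3 raised yes; signal on channel 2 yes; flag F1 raised NO; indicator I1 active NO
(D) mechanism M8 — flag F2 raised NO; flag F3 raised yes; signal on channel 2 yes; flag F1 raised NO; indicator I1 active yes
(B) alone accounts for all the evidence.

B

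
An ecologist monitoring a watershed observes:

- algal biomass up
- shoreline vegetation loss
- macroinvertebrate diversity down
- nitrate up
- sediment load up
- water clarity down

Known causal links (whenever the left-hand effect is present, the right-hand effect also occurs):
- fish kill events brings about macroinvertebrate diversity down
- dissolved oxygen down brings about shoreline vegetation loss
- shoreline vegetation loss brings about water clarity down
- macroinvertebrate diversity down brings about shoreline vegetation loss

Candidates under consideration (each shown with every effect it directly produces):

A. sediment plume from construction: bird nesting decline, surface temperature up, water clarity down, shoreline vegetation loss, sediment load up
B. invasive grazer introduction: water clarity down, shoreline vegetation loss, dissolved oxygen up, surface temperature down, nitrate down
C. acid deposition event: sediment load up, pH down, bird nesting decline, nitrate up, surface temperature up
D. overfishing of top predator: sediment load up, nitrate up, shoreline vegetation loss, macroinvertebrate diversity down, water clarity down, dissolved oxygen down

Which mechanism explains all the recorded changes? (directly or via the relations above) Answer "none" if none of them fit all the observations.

Testing each hypothesis:
(A) sediment plume from construction — does not account for algal biomass up, macroinvertebrate diversity down, nitrate up
(B) invasive grazer introduction — fails on algal biomass up, macroinvertebrate diversity down, nitrate up, sediment load up (predicts nitrate down, not nitrate up)
(C) acid deposition event — algal biomass up -; shoreline vegetation loss -; macroinvertebrate diversity down -; nitrate up +; sediment load up +; water clarity down -
(D) overfishing of top predator — algal biomass up -; shoreline vegetation loss +; macroinvertebrate diversity down +; nitrate up +; sediment load up +; water clarity down +
Every candidate fails on at least one observation.

none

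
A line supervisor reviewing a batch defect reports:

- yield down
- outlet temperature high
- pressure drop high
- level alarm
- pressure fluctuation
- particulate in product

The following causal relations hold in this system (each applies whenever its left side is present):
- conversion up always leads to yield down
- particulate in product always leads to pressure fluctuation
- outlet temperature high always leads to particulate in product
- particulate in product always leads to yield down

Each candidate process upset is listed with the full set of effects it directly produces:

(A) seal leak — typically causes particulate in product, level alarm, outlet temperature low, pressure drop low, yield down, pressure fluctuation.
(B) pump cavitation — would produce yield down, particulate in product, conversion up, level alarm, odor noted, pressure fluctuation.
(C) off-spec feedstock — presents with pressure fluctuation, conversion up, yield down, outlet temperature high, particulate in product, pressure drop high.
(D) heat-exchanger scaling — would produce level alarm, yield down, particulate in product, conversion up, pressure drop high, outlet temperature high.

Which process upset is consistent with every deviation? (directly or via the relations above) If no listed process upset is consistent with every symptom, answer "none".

D

Checking each candidate against the observations:
(A) seal leak — yield down yes; outlet temperature high NO; pressure drop high NO; level alarm yes; pressure fluctuation yes; particulate in product yes
(B) pump cavitation — yield down yes; outlet temperature high NO; pressure drop high NO; level alarm yes; pressure fluctuation yes; particulate in product yes
(C) off-spec feedstock — does not account for level alarm
(D) heat-exchanger scaling — accounts for every observation (pressure fluctuation through particulate in product → pressure fluctuation)
(D) alone accounts for all the evidence.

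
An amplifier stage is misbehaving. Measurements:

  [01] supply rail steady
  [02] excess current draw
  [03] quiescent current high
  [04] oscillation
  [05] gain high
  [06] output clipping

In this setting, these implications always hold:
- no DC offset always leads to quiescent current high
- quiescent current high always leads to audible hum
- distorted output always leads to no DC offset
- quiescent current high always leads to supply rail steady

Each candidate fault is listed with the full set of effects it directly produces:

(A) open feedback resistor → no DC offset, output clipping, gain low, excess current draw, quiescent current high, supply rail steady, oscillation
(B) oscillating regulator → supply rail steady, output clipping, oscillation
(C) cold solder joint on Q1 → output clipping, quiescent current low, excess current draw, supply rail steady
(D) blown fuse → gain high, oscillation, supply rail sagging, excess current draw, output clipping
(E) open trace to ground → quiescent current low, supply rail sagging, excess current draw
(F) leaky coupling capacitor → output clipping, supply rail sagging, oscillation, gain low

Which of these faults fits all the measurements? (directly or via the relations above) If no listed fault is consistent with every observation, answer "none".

none

For each candidate, compare predicted effects to what was observed:
(A) open feedback resistor — supply rail steady yes; excess current draw yes; quiescent current high yes; oscillation yes; gain high NO; output clipping yes
(B) oscillating regulator — does not account for excess current draw, quiescent current high, gain high
(C) cold solder joint on Q1 — fails on quiescent current high, oscillation, gain high (predicts quiescent current low, not quiescent current high)
(D) blown fuse — fails on supply rail steady, quiescent current high (predicts supply rail sagging, not supply rail steady)
(E) open trace to ground — fails on supply rail steady, quiescent current high, oscillation, gain high, output clipping (predicts supply rail sagging, not supply rail steady; predicts quiescent current low, not quiescent current high)
(F) leaky coupling capacitor — supply rail steady NO; excess current draw NO; quiescent current high NO; oscillation yes; gain high NO; output clipping yes
No candidate is consistent with all observations.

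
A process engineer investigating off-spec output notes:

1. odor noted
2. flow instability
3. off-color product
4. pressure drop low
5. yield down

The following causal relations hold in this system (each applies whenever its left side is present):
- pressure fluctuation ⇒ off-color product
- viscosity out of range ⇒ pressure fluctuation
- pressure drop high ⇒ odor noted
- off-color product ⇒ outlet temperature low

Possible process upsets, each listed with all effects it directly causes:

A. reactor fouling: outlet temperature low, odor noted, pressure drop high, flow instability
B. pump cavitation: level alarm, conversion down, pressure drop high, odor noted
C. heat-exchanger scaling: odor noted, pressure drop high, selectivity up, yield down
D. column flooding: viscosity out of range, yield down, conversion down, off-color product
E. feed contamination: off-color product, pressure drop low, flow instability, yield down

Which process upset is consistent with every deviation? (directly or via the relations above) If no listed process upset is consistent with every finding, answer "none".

none

Testing each hypothesis:
(A) reactor fouling — odor noted +; flow instability +; off-color product -; pressure drop low -; yield down -
(B) pump cavitation — fails on flow instability, off-color product, pressure drop low, yield down (predicts pressure drop high, not pressure drop low)
(C) heat-exchanger scaling — odor noted +; flow instability -; off-color product -; pressure drop low -; yield down +
(D) column flooding — does not account for odor noted, flow instability, pressure drop low
(E) feed contamination — odor noted -; flow instability +; off-color product +; pressure drop low +; yield down +
No candidate is consistent with all observations.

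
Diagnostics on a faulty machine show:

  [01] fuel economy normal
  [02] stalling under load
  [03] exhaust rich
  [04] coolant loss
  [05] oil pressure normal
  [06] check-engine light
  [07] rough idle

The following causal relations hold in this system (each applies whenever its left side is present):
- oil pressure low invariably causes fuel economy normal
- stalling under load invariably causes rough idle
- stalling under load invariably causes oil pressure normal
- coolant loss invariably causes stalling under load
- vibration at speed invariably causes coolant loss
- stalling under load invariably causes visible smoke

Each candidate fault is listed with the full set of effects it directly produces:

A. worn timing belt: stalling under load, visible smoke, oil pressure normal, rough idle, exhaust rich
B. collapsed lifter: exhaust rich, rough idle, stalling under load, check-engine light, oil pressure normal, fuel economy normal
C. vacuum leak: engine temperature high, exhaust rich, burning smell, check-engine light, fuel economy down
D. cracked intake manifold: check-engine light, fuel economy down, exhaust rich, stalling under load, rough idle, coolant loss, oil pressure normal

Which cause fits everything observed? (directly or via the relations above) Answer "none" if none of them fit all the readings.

Checking each candidate against the observations:
(A) worn timing belt — fuel economy normal ✗; stalling under load ✓; exhaust rich ✓; coolant loss ✗; oil pressure normal ✓; check-engine light ✗; rough idle ✓
(B) collapsed lifter — fuel economy normal ✓; stalling under load ✓; exhaust rich ✓; coolant loss ✗; oil pressure normal ✓; check-engine light ✓; rough idle ✓
(C) vacuum leak — fuel economy normal ✗; stalling under load ✗; exhaust rich ✓; coolant loss ✗; oil pressure normal ✗; check-engine light ✓; rough idle ✗
(D) cracked intake manifold — fuel economy normal ✗; stalling under load ✓; exhaust rich ✓; coolant loss ✓; oil pressure normal ✓; check-engine light ✓; rough idle ✓
No candidate is consistent with all observations.

none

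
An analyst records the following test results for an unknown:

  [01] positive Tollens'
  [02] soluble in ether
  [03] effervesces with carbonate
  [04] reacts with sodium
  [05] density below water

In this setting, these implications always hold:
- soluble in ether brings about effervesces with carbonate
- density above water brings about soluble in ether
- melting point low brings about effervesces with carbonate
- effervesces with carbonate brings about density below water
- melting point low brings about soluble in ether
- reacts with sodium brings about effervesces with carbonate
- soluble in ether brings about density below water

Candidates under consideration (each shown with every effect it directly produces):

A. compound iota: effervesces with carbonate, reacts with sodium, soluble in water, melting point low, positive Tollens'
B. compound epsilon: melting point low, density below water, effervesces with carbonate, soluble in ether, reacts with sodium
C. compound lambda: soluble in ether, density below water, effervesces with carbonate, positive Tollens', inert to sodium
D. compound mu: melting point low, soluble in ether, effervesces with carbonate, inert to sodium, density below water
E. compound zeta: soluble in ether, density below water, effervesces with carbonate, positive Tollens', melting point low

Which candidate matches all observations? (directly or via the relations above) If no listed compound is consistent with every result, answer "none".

For each candidate, compare predicted effects to what was observed:
(A) compound iota — positive Tollens' yes; soluble in ether yes (through melting point low → soluble in ether); effervesces with carbonate yes; reacts with sodium yes; density below water yes (through effervesces with carbonate → density below water)
(B) compound epsilon — positive Tollens' NO; soluble in ether yes; effervesces with carbonate yes; reacts with sodium yes; density below water yes
(C) compound lambda — positive Tollens' yes; soluble in ether yes; effervesces with carbonate yes; reacts with sodium NO; density below water yes
(D) compound mu — fails on positive Tollens', reacts with sodium (predicts inert to sodium, not reacts with sodium)
(E) compound zeta — positive Tollens' yes; soluble in ether yes; effervesces with carbonate yes; reacts with sodium NO; density below water yes
Only (A) is consistent with every observation.

A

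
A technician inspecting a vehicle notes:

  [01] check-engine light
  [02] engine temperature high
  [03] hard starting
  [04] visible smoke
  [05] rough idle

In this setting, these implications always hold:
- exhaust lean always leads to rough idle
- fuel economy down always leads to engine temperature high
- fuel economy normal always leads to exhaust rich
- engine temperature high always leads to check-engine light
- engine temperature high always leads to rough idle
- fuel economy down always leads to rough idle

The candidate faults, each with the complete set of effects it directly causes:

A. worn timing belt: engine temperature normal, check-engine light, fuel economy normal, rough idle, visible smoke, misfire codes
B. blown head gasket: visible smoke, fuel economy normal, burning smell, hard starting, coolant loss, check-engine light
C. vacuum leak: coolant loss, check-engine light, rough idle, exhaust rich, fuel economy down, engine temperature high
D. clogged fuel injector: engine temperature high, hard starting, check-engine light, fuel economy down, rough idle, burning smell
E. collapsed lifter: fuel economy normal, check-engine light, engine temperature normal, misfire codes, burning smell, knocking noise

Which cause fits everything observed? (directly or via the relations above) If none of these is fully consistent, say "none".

none

Testing each hypothesis:
(A) worn timing belt — check-engine light match; engine temperature high miss; hard starting miss; visible smoke match; rough idle match
(B) blown head gasket — does not account for engine temperature high, rough idle
(C) vacuum leak — check-engine light match; engine temperature high match; hard starting miss; visible smoke miss; rough idle match
(D) clogged fuel injector — check-engine light match; engine temperature high match; hard starting match; visible smoke miss; rough idle match
(E) collapsed lifter — fails on engine temperature high, hard starting, visible smoke, rough idle (predicts engine temperature normal, not engine temperature high)
Every candidate fails on at least one observation.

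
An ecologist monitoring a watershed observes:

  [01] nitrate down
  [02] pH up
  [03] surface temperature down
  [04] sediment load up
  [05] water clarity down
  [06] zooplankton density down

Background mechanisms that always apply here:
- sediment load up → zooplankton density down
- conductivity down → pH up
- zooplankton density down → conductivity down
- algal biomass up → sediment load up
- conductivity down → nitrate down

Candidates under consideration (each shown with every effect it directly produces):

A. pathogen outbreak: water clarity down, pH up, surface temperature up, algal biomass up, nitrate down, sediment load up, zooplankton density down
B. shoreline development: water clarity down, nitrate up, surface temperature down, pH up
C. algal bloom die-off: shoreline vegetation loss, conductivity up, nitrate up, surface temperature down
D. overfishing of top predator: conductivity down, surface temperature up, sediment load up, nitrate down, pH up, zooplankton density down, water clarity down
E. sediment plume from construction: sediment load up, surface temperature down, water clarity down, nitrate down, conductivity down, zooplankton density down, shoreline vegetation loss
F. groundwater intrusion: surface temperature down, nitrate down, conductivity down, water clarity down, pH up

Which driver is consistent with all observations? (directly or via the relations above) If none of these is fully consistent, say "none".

E

For each candidate, compare predicted effects to what was observed:
(A) pathogen outbreak — nitrate down +; pH up +; surface temperature down -; sediment load up +; water clarity down +; zooplankton density down +
(B) shoreline development — nitrate down -; pH up +; surface temperature down +; sediment load up -; water clarity down +; zooplankton density down -
(C) algal bloom die-off — nitrate down -; pH up -; surface temperature down +; sediment load up -; water clarity down -; zooplankton density down -
(D) overfishing of top predator — fails on surface temperature down (predicts surface temperature up, not surface temperature down)
(E) sediment plume from construction — nitrate down +; pH up + (through conductivity down → pH up); surface temperature down +; sediment load up +; water clarity down +; zooplankton density down +
(F) groundwater intrusion — does not account for sediment load up, zooplankton density down
(E) is the only candidate with no mismatches.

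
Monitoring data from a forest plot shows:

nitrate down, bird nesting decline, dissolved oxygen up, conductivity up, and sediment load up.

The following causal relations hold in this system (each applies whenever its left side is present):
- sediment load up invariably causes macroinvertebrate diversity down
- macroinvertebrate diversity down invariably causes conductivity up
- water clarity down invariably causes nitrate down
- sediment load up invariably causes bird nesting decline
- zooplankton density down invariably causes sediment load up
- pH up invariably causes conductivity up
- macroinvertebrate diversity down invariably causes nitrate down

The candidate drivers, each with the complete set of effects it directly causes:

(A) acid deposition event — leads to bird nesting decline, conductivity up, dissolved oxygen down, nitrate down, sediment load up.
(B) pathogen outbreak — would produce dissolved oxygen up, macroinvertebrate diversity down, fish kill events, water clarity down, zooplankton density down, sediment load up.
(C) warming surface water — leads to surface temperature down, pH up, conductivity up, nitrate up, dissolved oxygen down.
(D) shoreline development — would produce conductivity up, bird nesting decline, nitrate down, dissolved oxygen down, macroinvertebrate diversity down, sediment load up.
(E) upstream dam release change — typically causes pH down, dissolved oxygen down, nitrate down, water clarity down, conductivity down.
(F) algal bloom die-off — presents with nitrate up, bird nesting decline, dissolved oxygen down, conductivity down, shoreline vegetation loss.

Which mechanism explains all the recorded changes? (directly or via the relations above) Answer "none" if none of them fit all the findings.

Checking each candidate against the observations:
(A) acid deposition event — nitrate down ✓; bird nesting decline ✓; dissolved oxygen up ✗; conductivity up ✓; sediment load up ✓
(B) pathogen outbreak — accounts for every observation (nitrate down through macroinvertebrate diversity down → nitrate down)
(C) warming surface water — fails on nitrate down, bird nesting decline, dissolved oxygen up, sediment load up (predicts nitrate up, not nitrate down; predicts dissolved oxygen down, not dissolved oxygen up)
(D) shoreline development — fails on dissolved oxygen up (predicts dissolved oxygen down, not dissolved oxygen up)
(E) upstream dam release change — nitrate down ✓; bird nesting decline ✗; dissolved oxygen up ✗; conductivity up ✗; sediment load up ✗
(F) algal bloom die-off — fails on nitrate down, dissolved oxygen up, conductivity up, sediment load up (predicts nitrate up, not nitrate down; predicts dissolved oxygen down, not dissolved oxygen up; predicts conductivity down, not conductivity up)
(B) is the only candidate with no mismatches.

B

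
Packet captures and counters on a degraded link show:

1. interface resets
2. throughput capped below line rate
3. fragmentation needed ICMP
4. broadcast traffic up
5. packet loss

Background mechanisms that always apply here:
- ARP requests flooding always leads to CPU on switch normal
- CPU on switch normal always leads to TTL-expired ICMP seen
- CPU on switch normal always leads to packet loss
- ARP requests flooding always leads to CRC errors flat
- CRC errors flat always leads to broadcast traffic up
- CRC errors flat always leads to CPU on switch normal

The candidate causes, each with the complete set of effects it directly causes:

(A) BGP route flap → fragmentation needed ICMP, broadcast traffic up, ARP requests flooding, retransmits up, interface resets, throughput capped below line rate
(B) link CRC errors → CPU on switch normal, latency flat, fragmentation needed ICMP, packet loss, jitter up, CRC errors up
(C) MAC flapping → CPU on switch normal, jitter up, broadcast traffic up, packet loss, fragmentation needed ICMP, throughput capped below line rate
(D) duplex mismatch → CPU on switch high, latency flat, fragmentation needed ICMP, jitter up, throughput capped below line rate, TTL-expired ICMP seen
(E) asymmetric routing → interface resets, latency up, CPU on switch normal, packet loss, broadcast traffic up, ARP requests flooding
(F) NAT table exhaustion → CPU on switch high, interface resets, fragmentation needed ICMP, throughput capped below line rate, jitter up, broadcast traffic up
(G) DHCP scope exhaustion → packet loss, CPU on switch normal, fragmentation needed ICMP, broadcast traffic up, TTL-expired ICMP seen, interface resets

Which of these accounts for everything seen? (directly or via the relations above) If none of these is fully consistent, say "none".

A

Testing each hypothesis:
(A) BGP route flap — accounts for every observation (packet loss through ARP requests flooding → CPU on switch normal → packet loss)
(B) link CRC errors — does not account for interface resets, throughput capped below line rate, broadcast traffic up
(C) MAC flapping — does not account for interface resets
(D) duplex mismatch — interface resets miss; throughput capped below line rate match; fragmentation needed ICMP match; broadcast traffic up miss; packet loss miss
(E) asymmetric routing — interface resets match; throughput capped below line rate miss; fragmentation needed ICMP miss; broadcast traffic up match; packet loss match
(F) NAT table exhaustion — interface resets match; throughput capped below line rate match; fragmentation needed ICMP match; broadcast traffic up match; packet loss miss
(G) DHCP scope exhaustion — does not account for throughput capped below line rate
(A) is the only candidate with no mismatches.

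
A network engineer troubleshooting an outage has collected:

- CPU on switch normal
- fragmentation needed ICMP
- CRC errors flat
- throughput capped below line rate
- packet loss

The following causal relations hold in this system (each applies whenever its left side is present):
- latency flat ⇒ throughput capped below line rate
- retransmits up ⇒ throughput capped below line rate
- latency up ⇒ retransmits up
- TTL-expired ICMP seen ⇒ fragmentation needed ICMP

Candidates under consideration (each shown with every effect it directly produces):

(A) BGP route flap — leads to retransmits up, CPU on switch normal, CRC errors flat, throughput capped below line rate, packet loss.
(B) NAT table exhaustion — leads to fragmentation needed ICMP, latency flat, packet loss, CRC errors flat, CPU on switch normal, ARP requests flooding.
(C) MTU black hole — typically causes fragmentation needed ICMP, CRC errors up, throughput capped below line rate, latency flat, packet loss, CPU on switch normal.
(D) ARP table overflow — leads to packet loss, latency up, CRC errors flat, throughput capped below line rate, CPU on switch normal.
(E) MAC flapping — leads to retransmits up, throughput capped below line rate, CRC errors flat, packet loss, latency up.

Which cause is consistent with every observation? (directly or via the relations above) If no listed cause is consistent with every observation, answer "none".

Per-candidate check:
(A) BGP route flap — CPU on switch normal +; fragmentation needed ICMP -; CRC errors flat +; throughput capped below line rate +; packet loss +
(B) NAT table exhaustion — CPU on switch normal +; fragmentation needed ICMP +; CRC errors flat +; throughput capped below line rate + (via latency flat → throughput capped below line rate); packet loss +
(C) MTU black hole — CPU on switch normal +; fragmentation needed ICMP +; CRC errors flat -; throughput capped below line rate +; packet loss +
(D) ARP table overflow — does not account for fragmentation needed ICMP
(E) MAC flapping — CPU on switch normal -; fragmentation needed ICMP -; CRC errors flat +; throughput capped below line rate +; packet loss +
Only (B) is consistent with every observation.

B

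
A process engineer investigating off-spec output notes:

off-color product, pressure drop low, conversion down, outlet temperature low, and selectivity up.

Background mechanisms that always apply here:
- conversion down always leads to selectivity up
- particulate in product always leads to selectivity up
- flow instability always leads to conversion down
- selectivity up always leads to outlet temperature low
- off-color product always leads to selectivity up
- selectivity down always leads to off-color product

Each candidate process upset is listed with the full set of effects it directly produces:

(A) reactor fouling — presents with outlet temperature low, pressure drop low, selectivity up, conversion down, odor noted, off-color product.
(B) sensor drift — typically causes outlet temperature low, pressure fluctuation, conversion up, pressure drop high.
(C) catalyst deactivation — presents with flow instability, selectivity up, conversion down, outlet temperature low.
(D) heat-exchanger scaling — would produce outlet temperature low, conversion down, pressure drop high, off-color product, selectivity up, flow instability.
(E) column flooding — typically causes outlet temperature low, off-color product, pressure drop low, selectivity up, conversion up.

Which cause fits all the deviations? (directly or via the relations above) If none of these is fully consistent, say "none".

A

Per-candidate check:
(A) reactor fouling — accounts for every observation
(B) sensor drift — fails on off-color product, pressure drop low, conversion down, selectivity up (predicts pressure drop high, not pressure drop low; predicts conversion up, not conversion down)
(C) catalyst deactivation — does not account for off-color product, pressure drop low
(D) heat-exchanger scaling — fails on pressure drop low (predicts pressure drop high, not pressure drop low)
(E) column flooding — fails on conversion down (predicts conversion up, not conversion down)
(A) is the only candidate with no mismatches.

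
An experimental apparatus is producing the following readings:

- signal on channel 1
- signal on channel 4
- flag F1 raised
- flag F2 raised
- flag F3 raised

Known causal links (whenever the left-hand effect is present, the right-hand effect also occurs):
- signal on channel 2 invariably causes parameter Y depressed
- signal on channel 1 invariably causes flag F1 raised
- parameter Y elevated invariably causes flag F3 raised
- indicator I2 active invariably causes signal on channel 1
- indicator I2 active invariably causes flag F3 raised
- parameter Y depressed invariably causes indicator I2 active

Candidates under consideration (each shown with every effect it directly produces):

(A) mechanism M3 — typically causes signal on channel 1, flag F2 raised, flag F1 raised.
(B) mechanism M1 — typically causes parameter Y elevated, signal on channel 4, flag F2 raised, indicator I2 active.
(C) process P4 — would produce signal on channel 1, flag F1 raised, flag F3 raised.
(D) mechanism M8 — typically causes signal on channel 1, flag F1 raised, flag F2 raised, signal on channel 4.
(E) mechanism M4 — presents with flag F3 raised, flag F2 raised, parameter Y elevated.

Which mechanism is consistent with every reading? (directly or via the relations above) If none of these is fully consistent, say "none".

B

Checking each candidate against the observations:
(A) mechanism M3 — signal on channel 1 yes; signal on channel 4 NO; flag F1 raised yes; flag F2 raised yes; flag F3 raised NO
(B) mechanism M1 — signal on channel 1 yes (through indicator I2 active → signal on channel 1); signal on channel 4 yes; flag F1 raised yes (through indicator I2 active → signal on channel 1 → flag F1 raised); flag F2 raised yes; flag F3 raised yes (through indicator I2 active → flag F3 raised)
(C) process P4 — signal on channel 1 yes; signal on channel 4 NO; flag F1 raised yes; flag F2 raised NO; flag F3 raised yes
(D) mechanism M8 — does not account for flag F3 raised
(E) mechanism M4 — does not account for signal on channel 1, signal on channel 4, flag F1 raised
(B) alone accounts for all the evidence.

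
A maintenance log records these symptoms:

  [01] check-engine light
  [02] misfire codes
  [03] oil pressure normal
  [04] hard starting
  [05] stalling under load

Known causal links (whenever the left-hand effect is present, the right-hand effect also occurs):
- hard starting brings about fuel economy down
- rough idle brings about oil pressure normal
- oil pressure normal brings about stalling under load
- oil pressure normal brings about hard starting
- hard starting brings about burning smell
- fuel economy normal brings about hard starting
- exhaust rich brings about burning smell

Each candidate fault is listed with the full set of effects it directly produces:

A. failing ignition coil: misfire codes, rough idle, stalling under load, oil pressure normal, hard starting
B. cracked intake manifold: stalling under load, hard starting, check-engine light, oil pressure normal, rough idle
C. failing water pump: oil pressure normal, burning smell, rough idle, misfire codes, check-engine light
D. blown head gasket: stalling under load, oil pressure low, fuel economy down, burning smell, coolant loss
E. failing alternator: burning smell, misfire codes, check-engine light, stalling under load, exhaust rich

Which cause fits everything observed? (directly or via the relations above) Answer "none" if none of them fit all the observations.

For each candidate, compare predicted effects to what was observed:
(A) failing ignition coil — check-engine light ✗; misfire codes ✓; oil pressure normal ✓; hard starting ✓; stalling under load ✓
(B) cracked intake manifold — check-engine light ✓; misfire codes ✗; oil pressure normal ✓; hard starting ✓; stalling under load ✓
(C) failing water pump — accounts for every observation (hard starting via oil pressure normal → hard starting)
(D) blown head gasket — fails on check-engine light, misfire codes, oil pressure normal, hard starting (predicts oil pressure low, not oil pressure normal)
(E) failing alternator — does not account for oil pressure normal, hard starting
(C) is the only candidate with no mismatches.

C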